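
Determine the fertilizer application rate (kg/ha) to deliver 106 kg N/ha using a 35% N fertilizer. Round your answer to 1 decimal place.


Step 1: Fertilizer rate = target N / (N content / 100)
Step 2: Rate = 106 / (35 / 100)
Step 3: Rate = 106 / 0.35
Step 4: Rate = 302.9 kg/ha

302.9


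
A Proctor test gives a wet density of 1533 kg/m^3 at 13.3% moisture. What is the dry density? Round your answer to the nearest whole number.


Step 1: Dry density = wet density / (1 + w/100)
Step 2: Dry density = 1533 / (1 + 13.3/100)
Step 3: Dry density = 1533 / 1.133
Step 4: Dry density = 1353 kg/m^3

1353


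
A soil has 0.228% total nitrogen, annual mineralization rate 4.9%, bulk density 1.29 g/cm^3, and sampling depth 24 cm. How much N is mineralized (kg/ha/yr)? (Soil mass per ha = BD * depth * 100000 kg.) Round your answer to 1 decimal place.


Step 1: Soil mass per ha = BD * depth * 100000 = 1.29 * 24 * 100000 = 3096000 kg
Step 2: Total N pool = soil mass * N%/100 = 3096000 * 0.228/100 = 7058.88 kg/ha
Step 3: N mineralized = N pool * rate%/100 = 7058.88 * 4.9/100 = 345.9 kg/ha/yr

345.9


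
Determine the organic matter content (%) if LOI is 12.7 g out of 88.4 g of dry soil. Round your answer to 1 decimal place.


Step 1: OM% = 100 * LOI / sample mass
Step 2: OM = 100 * 12.7 / 88.4
Step 3: OM = 14.4%

14.4


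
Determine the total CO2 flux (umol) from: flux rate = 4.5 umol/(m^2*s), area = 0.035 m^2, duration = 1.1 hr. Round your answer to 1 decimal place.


Step 1: Convert time to seconds: 1.1 hr * 3600 = 3960.0 s
Step 2: Total = flux * area * time_s
Step 3: Total = 4.5 * 0.035 * 3960.0
Step 4: Total = 623.7 umol

623.7


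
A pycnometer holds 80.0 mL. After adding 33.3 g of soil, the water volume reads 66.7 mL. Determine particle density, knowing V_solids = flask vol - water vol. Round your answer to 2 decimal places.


Step 1: Volume of solids = flask volume - water volume with soil
Step 2: V_solids = 80.0 - 66.7 = 13.3 mL
Step 3: Particle density = mass / V_solids = 33.3 / 13.3 = 2.5 g/cm^3

2.5


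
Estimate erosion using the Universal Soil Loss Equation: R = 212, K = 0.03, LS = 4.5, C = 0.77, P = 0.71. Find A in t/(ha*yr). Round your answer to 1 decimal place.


Step 1: A = R * K * LS * C * P
Step 2: R * K = 212 * 0.03 = 6.36
Step 3: (R*K) * LS = 6.36 * 4.5 = 28.62
Step 4: * C * P = 28.62 * 0.77 * 0.71 = 15.6
Step 5: A = 15.6 t/(ha*yr)

15.6


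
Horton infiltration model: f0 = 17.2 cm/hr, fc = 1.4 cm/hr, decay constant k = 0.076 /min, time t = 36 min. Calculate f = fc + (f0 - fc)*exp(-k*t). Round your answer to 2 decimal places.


Step 1: f = fc + (f0 - fc) * exp(-k * t)
Step 2: exp(-0.076 * 36) = 0.064829
Step 3: f = 1.4 + (17.2 - 1.4) * 0.064829
Step 4: f = 1.4 + 15.8 * 0.064829
Step 5: f = 2.42 cm/hr

2.42


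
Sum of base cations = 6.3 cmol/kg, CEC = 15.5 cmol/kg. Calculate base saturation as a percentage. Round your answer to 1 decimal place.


Step 1: BS = 100 * (sum of bases) / CEC
Step 2: BS = 100 * 6.3 / 15.5
Step 3: BS = 40.6%

40.6


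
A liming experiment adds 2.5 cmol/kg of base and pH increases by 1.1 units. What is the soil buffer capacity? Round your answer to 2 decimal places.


Step 1: BC = change in base / change in pH
Step 2: BC = 2.5 / 1.1
Step 3: BC = 2.27 cmol/(kg*pH unit)

2.27


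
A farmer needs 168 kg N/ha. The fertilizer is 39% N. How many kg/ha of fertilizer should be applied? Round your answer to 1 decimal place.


Step 1: Fertilizer rate = target N / (N content / 100)
Step 2: Rate = 168 / (39 / 100)
Step 3: Rate = 168 / 0.39
Step 4: Rate = 430.8 kg/ha

430.8


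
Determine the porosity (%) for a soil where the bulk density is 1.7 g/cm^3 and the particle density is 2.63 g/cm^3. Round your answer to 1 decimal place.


Step 1: Formula: n = 100 * (1 - BD / PD)
Step 2: n = 100 * (1 - 1.7 / 2.63)
Step 3: n = 100 * (1 - 0.64639)
Step 4: n = 35.4%

35.4


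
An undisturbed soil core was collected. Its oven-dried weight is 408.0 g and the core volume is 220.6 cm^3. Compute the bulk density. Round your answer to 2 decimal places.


Step 1: Identify the formula: BD = dry mass / volume
Step 2: Substitute values: BD = 408.0 / 220.6
Step 3: BD = 1.85 g/cm^3

1.85


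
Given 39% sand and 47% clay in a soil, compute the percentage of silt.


Step 1: sand + silt + clay = 100%
Step 2: silt = 100 - sand - clay
Step 3: silt = 100 - 39 - 47
Step 4: silt = 14%

14


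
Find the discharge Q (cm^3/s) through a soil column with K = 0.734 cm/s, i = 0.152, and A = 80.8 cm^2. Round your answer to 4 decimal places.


Step 1: Apply Darcy's law: Q = K * i * A
Step 2: Q = 0.734 * 0.152 * 80.8
Step 3: Q = 9.0147 cm^3/s

9.0147


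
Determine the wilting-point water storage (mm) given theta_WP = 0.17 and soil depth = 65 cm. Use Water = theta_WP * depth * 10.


Step 1: Water (mm) = theta_WP * depth * 10
Step 2: Water = 0.17 * 65 * 10
Step 3: Water = 110.5 mm

110.5


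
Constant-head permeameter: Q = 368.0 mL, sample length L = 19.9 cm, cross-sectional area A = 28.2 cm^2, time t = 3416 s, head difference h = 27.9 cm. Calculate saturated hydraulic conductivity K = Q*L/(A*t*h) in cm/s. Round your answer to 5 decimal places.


Step 1: K = Q * L / (A * t * h)
Step 2: Numerator = 368.0 * 19.9 = 7323.2
Step 3: Denominator = 28.2 * 3416 * 27.9 = 2687640.48
Step 4: K = 7323.2 / 2687640.48 = 0.00272 cm/s

0.00272


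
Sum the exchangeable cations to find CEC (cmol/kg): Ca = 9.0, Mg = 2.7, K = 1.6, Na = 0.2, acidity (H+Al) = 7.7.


Step 1: CEC = Ca + Mg + K + Na + (H+Al)
Step 2: CEC = 9.0 + 2.7 + 1.6 + 0.2 + 7.7
Step 3: CEC = 21.2 cmol/kg

21.2


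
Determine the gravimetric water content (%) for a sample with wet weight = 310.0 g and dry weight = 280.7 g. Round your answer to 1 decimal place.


Step 1: Water mass = wet - dry = 310.0 - 280.7 = 29.3 g
Step 2: w = 100 * water mass / dry mass
Step 3: w = 100 * 29.3 / 280.7 = 10.4%

10.4


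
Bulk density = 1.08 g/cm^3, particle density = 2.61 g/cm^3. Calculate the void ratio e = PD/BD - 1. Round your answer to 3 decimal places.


Step 1: e = PD / BD - 1
Step 2: e = 2.61 / 1.08 - 1
Step 3: e = 2.41667 - 1
Step 4: e = 1.417

1.417


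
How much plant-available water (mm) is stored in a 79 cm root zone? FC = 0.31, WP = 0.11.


Step 1: Available water = (FC - WP) * depth * 10
Step 2: AW = (0.31 - 0.11) * 79 * 10
Step 3: AW = 0.2 * 79 * 10
Step 4: AW = 158.0 mm

158.0


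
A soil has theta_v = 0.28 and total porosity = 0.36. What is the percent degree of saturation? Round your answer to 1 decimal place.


Step 1: S = 100 * theta_v / n
Step 2: S = 100 * 0.28 / 0.36
Step 3: S = 77.8%

77.8


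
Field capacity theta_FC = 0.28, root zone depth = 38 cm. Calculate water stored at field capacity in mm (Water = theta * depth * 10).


Step 1: Water (mm) = theta_FC * depth (cm) * 10
Step 2: Water = 0.28 * 38 * 10
Step 3: Water = 106.4 mm

106.4


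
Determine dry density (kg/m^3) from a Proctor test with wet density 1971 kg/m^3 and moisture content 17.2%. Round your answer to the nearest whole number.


Step 1: Dry density = wet density / (1 + w/100)
Step 2: Dry density = 1971 / (1 + 17.2/100)
Step 3: Dry density = 1971 / 1.172
Step 4: Dry density = 1682 kg/m^3

1682


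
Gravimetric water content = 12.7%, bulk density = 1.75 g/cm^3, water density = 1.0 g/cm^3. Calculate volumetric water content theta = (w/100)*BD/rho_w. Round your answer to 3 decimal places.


Step 1: theta = (w / 100) * BD / rho_w
Step 2: theta = (12.7 / 100) * 1.75 / 1.0
Step 3: theta = 0.127 * 1.75
Step 4: theta = 0.222

0.222


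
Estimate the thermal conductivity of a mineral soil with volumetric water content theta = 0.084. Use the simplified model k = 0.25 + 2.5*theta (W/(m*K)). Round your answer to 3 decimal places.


Step 1: k = 0.25 + 2.5 * theta
Step 2: k = 0.25 + 2.5 * 0.084
Step 3: k = 0.25 + 0.21
Step 4: k = 0.46 W/(m*K)

0.46


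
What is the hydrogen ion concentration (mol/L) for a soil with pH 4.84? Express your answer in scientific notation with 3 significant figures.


Step 1: [H+] = 10^(-pH)
Step 2: [H+] = 10^(-4.84)
Step 3: [H+] = 1.45e-05 mol/L

1.45e-05


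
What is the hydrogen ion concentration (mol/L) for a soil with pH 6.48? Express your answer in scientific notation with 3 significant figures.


Step 1: [H+] = 10^(-pH)
Step 2: [H+] = 10^(-6.48)
Step 3: [H+] = 3.31e-07 mol/L

3.31e-07


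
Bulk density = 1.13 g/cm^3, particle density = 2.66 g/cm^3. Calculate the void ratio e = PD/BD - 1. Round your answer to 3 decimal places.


Step 1: e = PD / BD - 1
Step 2: e = 2.66 / 1.13 - 1
Step 3: e = 2.35398 - 1
Step 4: e = 1.354

1.354


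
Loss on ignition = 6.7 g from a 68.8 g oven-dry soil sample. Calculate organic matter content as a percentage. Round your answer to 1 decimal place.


Step 1: OM% = 100 * LOI / sample mass
Step 2: OM = 100 * 6.7 / 68.8
Step 3: OM = 9.7%

9.7


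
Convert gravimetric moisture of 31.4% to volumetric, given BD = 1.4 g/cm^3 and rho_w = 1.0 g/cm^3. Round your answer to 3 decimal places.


Step 1: theta = (w / 100) * BD / rho_w
Step 2: theta = (31.4 / 100) * 1.4 / 1.0
Step 3: theta = 0.314 * 1.4
Step 4: theta = 0.44

0.44


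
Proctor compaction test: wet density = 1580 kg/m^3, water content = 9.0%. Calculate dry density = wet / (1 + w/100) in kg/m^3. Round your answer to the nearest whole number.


Step 1: Dry density = wet density / (1 + w/100)
Step 2: Dry density = 1580 / (1 + 9.0/100)
Step 3: Dry density = 1580 / 1.09
Step 4: Dry density = 1450 kg/m^3

1450


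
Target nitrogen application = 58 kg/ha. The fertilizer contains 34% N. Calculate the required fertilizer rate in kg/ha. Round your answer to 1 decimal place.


Step 1: Fertilizer rate = target N / (N content / 100)
Step 2: Rate = 58 / (34 / 100)
Step 3: Rate = 58 / 0.34
Step 4: Rate = 170.6 kg/ha

170.6


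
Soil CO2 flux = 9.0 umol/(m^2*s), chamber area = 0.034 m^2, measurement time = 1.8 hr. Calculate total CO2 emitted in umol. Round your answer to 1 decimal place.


Step 1: Convert time to seconds: 1.8 hr * 3600 = 6480.0 s
Step 2: Total = flux * area * time_s
Step 3: Total = 9.0 * 0.034 * 6480.0
Step 4: Total = 1982.9 umol

1982.9


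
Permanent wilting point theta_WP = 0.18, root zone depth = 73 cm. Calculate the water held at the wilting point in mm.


Step 1: Water (mm) = theta_WP * depth * 10
Step 2: Water = 0.18 * 73 * 10
Step 3: Water = 131.4 mm

131.4


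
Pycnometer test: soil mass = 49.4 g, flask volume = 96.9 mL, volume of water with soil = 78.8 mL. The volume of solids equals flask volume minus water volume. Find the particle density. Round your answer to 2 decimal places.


Step 1: Volume of solids = flask volume - water volume with soil
Step 2: V_solids = 96.9 - 78.8 = 18.1 mL
Step 3: Particle density = mass / V_solids = 49.4 / 18.1 = 2.73 g/cm^3

2.73


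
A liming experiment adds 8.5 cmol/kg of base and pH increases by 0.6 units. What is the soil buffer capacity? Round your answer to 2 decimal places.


Step 1: BC = change in base / change in pH
Step 2: BC = 8.5 / 0.6
Step 3: BC = 14.17 cmol/(kg*pH unit)

14.17


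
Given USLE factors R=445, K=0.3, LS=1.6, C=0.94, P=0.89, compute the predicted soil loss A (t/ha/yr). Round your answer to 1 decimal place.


Step 1: A = R * K * LS * C * P
Step 2: R * K = 445 * 0.3 = 133.5
Step 3: (R*K) * LS = 133.5 * 1.6 = 213.6
Step 4: * C * P = 213.6 * 0.94 * 0.89 = 178.7
Step 5: A = 178.7 t/(ha*yr)

178.7


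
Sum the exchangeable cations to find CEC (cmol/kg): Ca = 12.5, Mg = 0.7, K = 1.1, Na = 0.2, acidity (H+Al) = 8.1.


Step 1: CEC = Ca + Mg + K + Na + (H+Al)
Step 2: CEC = 12.5 + 0.7 + 1.1 + 0.2 + 8.1
Step 3: CEC = 22.6 cmol/kg

22.6


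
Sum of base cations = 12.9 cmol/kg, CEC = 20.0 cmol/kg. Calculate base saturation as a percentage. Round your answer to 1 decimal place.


Step 1: BS = 100 * (sum of bases) / CEC
Step 2: BS = 100 * 12.9 / 20.0
Step 3: BS = 64.5%

64.5


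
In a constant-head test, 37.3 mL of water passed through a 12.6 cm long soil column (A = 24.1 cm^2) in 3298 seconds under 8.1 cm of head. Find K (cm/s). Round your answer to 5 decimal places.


Step 1: K = Q * L / (A * t * h)
Step 2: Numerator = 37.3 * 12.6 = 469.98
Step 3: Denominator = 24.1 * 3298 * 8.1 = 643802.58
Step 4: K = 469.98 / 643802.58 = 0.00073 cm/s

0.00073


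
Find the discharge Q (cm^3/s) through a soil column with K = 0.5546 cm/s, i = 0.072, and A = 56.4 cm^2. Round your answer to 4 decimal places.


Step 1: Apply Darcy's law: Q = K * i * A
Step 2: Q = 0.5546 * 0.072 * 56.4
Step 3: Q = 2.2521 cm^3/s

2.2521


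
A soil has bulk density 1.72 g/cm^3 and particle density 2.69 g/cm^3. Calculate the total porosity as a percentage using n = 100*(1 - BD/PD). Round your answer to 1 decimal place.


Step 1: Formula: n = 100 * (1 - BD / PD)
Step 2: n = 100 * (1 - 1.72 / 2.69)
Step 3: n = 100 * (1 - 0.63941)
Step 4: n = 36.1%

36.1


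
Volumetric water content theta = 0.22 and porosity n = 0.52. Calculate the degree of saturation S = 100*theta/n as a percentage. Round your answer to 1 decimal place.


Step 1: S = 100 * theta_v / n
Step 2: S = 100 * 0.22 / 0.52
Step 3: S = 42.3%

42.3


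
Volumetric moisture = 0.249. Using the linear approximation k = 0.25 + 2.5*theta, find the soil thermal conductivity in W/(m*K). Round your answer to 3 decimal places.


Step 1: k = 0.25 + 2.5 * theta
Step 2: k = 0.25 + 2.5 * 0.249
Step 3: k = 0.25 + 0.623
Step 4: k = 0.873 W/(m*K)

0.873


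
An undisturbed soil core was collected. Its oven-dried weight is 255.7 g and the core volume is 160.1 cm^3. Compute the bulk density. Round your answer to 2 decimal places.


Step 1: Identify the formula: BD = dry mass / volume
Step 2: Substitute values: BD = 255.7 / 160.1
Step 3: BD = 1.6 g/cm^3

1.6


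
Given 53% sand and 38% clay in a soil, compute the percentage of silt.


Step 1: sand + silt + clay = 100%
Step 2: silt = 100 - sand - clay
Step 3: silt = 100 - 53 - 38
Step 4: silt = 9%

9


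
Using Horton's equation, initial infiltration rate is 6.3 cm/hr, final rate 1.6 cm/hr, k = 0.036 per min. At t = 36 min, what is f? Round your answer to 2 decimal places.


Step 1: f = fc + (f0 - fc) * exp(-k * t)
Step 2: exp(-0.036 * 36) = 0.273624
Step 3: f = 1.6 + (6.3 - 1.6) * 0.273624
Step 4: f = 1.6 + 4.7 * 0.273624
Step 5: f = 2.89 cm/hr

2.89


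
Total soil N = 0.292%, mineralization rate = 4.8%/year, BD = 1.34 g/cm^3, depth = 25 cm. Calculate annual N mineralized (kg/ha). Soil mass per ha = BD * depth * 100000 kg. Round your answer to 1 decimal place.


Step 1: Soil mass per ha = BD * depth * 100000 = 1.34 * 25 * 100000 = 3350000 kg
Step 2: Total N pool = soil mass * N%/100 = 3350000 * 0.292/100 = 9782.0 kg/ha
Step 3: N mineralized = N pool * rate%/100 = 9782.0 * 4.8/100 = 469.5 kg/ha/yr

469.5


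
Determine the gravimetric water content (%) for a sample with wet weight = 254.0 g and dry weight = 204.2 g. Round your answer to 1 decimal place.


Step 1: Water mass = wet - dry = 254.0 - 204.2 = 49.8 g
Step 2: w = 100 * water mass / dry mass
Step 3: w = 100 * 49.8 / 204.2 = 24.4%

24.4


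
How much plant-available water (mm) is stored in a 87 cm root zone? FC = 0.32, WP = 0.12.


Step 1: Available water = (FC - WP) * depth * 10
Step 2: AW = (0.32 - 0.12) * 87 * 10
Step 3: AW = 0.2 * 87 * 10
Step 4: AW = 174.0 mm

174.0


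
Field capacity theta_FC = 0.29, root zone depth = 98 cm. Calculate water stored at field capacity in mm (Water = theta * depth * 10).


Step 1: Water (mm) = theta_FC * depth (cm) * 10
Step 2: Water = 0.29 * 98 * 10
Step 3: Water = 284.2 mm

284.2


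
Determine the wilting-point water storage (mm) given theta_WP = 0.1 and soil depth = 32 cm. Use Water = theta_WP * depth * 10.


Step 1: Water (mm) = theta_WP * depth * 10
Step 2: Water = 0.1 * 32 * 10
Step 3: Water = 32.0 mm

32.0


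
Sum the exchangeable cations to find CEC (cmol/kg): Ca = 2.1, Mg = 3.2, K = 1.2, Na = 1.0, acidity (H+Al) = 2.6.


Step 1: CEC = Ca + Mg + K + Na + (H+Al)
Step 2: CEC = 2.1 + 3.2 + 1.2 + 1.0 + 2.6
Step 3: CEC = 10.1 cmol/kg

10.1


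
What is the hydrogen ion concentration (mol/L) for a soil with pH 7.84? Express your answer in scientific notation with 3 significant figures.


Step 1: [H+] = 10^(-pH)
Step 2: [H+] = 10^(-7.84)
Step 3: [H+] = 1.45e-08 mol/L

1.45e-08


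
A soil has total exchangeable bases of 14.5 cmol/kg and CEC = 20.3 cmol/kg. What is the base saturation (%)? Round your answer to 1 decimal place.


Step 1: BS = 100 * (sum of bases) / CEC
Step 2: BS = 100 * 14.5 / 20.3
Step 3: BS = 71.4%

71.4


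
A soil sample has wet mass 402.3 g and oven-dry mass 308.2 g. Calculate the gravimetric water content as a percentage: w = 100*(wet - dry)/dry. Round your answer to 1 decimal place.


Step 1: Water mass = wet - dry = 402.3 - 308.2 = 94.1 g
Step 2: w = 100 * water mass / dry mass
Step 3: w = 100 * 94.1 / 308.2 = 30.5%

30.5


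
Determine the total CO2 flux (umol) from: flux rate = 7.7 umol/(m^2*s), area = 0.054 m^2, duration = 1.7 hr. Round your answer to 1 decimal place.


Step 1: Convert time to seconds: 1.7 hr * 3600 = 6120.0 s
Step 2: Total = flux * area * time_s
Step 3: Total = 7.7 * 0.054 * 6120.0
Step 4: Total = 2544.7 umol

2544.7


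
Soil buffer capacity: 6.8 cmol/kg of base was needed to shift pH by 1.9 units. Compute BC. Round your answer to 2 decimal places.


Step 1: BC = change in base / change in pH
Step 2: BC = 6.8 / 1.9
Step 3: BC = 3.58 cmol/(kg*pH unit)

3.58


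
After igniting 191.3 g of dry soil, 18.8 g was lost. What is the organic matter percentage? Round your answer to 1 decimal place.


Step 1: OM% = 100 * LOI / sample mass
Step 2: OM = 100 * 18.8 / 191.3
Step 3: OM = 9.8%

9.8


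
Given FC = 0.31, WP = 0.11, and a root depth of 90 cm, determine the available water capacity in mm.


Step 1: Available water = (FC - WP) * depth * 10
Step 2: AW = (0.31 - 0.11) * 90 * 10
Step 3: AW = 0.2 * 90 * 10
Step 4: AW = 180.0 mm

180.0


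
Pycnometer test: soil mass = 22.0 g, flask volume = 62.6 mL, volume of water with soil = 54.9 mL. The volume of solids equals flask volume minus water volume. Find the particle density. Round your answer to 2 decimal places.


Step 1: Volume of solids = flask volume - water volume with soil
Step 2: V_solids = 62.6 - 54.9 = 7.7 mL
Step 3: Particle density = mass / V_solids = 22.0 / 7.7 = 2.86 g/cm^3

2.86


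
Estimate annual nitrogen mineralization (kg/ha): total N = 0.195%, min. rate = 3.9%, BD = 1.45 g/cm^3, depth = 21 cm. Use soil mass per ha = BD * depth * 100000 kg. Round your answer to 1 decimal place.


Step 1: Soil mass per ha = BD * depth * 100000 = 1.45 * 21 * 100000 = 3045000 kg
Step 2: Total N pool = soil mass * N%/100 = 3045000 * 0.195/100 = 5937.75 kg/ha
Step 3: N mineralized = N pool * rate%/100 = 5937.75 * 3.9/100 = 231.6 kg/ha/yr

231.6


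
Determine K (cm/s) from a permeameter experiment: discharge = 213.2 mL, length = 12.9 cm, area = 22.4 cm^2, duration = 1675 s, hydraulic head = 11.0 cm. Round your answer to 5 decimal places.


Step 1: K = Q * L / (A * t * h)
Step 2: Numerator = 213.2 * 12.9 = 2750.28
Step 3: Denominator = 22.4 * 1675 * 11.0 = 412720.0
Step 4: K = 2750.28 / 412720.0 = 0.00666 cm/s

0.00666


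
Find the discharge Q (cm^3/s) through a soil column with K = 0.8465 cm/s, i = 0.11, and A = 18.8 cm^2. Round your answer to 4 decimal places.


Step 1: Apply Darcy's law: Q = K * i * A
Step 2: Q = 0.8465 * 0.11 * 18.8
Step 3: Q = 1.7506 cm^3/s

1.7506


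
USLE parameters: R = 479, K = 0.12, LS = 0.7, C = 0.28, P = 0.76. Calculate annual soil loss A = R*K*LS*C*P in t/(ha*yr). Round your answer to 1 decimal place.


Step 1: A = R * K * LS * C * P
Step 2: R * K = 479 * 0.12 = 57.48
Step 3: (R*K) * LS = 57.48 * 0.7 = 40.236
Step 4: * C * P = 40.236 * 0.28 * 0.76 = 8.6
Step 5: A = 8.6 t/(ha*yr)

8.6


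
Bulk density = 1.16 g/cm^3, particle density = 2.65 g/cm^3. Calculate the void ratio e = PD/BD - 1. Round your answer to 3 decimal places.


Step 1: e = PD / BD - 1
Step 2: e = 2.65 / 1.16 - 1
Step 3: e = 2.28448 - 1
Step 4: e = 1.284

1.284


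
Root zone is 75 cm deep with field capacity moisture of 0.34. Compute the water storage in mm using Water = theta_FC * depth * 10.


Step 1: Water (mm) = theta_FC * depth (cm) * 10
Step 2: Water = 0.34 * 75 * 10
Step 3: Water = 255.0 mm

255.0


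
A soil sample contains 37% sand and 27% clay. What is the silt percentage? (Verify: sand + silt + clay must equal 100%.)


Step 1: sand + silt + clay = 100%
Step 2: silt = 100 - sand - clay
Step 3: silt = 100 - 37 - 27
Step 4: silt = 36%

36


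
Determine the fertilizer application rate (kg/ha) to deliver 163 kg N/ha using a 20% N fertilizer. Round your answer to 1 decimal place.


Step 1: Fertilizer rate = target N / (N content / 100)
Step 2: Rate = 163 / (20 / 100)
Step 3: Rate = 163 / 0.2
Step 4: Rate = 815.0 kg/ha

815.0


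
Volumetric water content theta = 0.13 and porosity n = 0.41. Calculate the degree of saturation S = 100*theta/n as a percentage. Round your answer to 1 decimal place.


Step 1: S = 100 * theta_v / n
Step 2: S = 100 * 0.13 / 0.41
Step 3: S = 31.7%

31.7


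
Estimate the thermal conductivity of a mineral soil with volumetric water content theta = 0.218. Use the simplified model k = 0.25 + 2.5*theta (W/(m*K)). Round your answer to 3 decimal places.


Step 1: k = 0.25 + 2.5 * theta
Step 2: k = 0.25 + 2.5 * 0.218
Step 3: k = 0.25 + 0.545
Step 4: k = 0.795 W/(m*K)

0.795


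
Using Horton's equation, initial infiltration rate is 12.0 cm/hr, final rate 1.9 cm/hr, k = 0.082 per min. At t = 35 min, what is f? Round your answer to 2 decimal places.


Step 1: f = fc + (f0 - fc) * exp(-k * t)
Step 2: exp(-0.082 * 35) = 0.056699
Step 3: f = 1.9 + (12.0 - 1.9) * 0.056699
Step 4: f = 1.9 + 10.1 * 0.056699
Step 5: f = 2.47 cm/hr

2.47


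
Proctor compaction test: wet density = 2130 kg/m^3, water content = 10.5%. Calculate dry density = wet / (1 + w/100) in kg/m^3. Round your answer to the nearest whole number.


Step 1: Dry density = wet density / (1 + w/100)
Step 2: Dry density = 2130 / (1 + 10.5/100)
Step 3: Dry density = 2130 / 1.105
Step 4: Dry density = 1928 kg/m^3

1928


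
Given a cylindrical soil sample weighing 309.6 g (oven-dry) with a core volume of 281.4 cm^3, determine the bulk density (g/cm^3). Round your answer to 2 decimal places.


Step 1: Identify the formula: BD = dry mass / volume
Step 2: Substitute values: BD = 309.6 / 281.4
Step 3: BD = 1.1 g/cm^3

1.1


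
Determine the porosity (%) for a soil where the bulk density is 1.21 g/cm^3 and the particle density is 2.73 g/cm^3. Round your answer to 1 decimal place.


Step 1: Formula: n = 100 * (1 - BD / PD)
Step 2: n = 100 * (1 - 1.21 / 2.73)
Step 3: n = 100 * (1 - 0.44322)
Step 4: n = 55.7%

55.7


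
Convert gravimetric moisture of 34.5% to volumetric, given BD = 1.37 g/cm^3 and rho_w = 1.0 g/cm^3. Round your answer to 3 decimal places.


Step 1: theta = (w / 100) * BD / rho_w
Step 2: theta = (34.5 / 100) * 1.37 / 1.0
Step 3: theta = 0.345 * 1.37
Step 4: theta = 0.473

0.473


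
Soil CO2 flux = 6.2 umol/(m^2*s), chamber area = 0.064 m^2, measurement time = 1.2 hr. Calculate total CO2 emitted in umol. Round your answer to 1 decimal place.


Step 1: Convert time to seconds: 1.2 hr * 3600 = 4320.0 s
Step 2: Total = flux * area * time_s
Step 3: Total = 6.2 * 0.064 * 4320.0
Step 4: Total = 1714.2 umol

1714.2


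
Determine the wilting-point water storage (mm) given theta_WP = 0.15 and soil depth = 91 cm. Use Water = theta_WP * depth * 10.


Step 1: Water (mm) = theta_WP * depth * 10
Step 2: Water = 0.15 * 91 * 10
Step 3: Water = 136.5 mm

136.5


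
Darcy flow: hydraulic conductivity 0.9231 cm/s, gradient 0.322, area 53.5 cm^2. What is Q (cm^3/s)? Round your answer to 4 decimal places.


Step 1: Apply Darcy's law: Q = K * i * A
Step 2: Q = 0.9231 * 0.322 * 53.5
Step 3: Q = 15.9022 cm^3/s

15.9022


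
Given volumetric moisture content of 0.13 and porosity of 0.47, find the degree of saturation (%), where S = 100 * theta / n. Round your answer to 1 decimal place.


Step 1: S = 100 * theta_v / n
Step 2: S = 100 * 0.13 / 0.47
Step 3: S = 27.7%

27.7


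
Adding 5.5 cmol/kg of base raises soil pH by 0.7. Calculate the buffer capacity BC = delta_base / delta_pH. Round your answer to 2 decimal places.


Step 1: BC = change in base / change in pH
Step 2: BC = 5.5 / 0.7
Step 3: BC = 7.86 cmol/(kg*pH unit)

7.86


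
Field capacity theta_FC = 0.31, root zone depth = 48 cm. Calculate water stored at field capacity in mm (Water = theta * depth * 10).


Step 1: Water (mm) = theta_FC * depth (cm) * 10
Step 2: Water = 0.31 * 48 * 10
Step 3: Water = 148.8 mm

148.8


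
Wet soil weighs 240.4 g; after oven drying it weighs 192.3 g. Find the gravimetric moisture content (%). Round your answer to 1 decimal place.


Step 1: Water mass = wet - dry = 240.4 - 192.3 = 48.1 g
Step 2: w = 100 * water mass / dry mass
Step 3: w = 100 * 48.1 / 192.3 = 25.0%

25.0


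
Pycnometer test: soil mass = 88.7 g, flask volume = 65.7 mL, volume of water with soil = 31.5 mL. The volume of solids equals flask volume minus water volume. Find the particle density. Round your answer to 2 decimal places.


Step 1: Volume of solids = flask volume - water volume with soil
Step 2: V_solids = 65.7 - 31.5 = 34.2 mL
Step 3: Particle density = mass / V_solids = 88.7 / 34.2 = 2.59 g/cm^3

2.59


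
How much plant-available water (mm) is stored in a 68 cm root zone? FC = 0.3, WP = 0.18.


Step 1: Available water = (FC - WP) * depth * 10
Step 2: AW = (0.3 - 0.18) * 68 * 10
Step 3: AW = 0.12 * 68 * 10
Step 4: AW = 81.6 mm

81.6


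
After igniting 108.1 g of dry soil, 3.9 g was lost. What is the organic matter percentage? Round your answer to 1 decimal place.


Step 1: OM% = 100 * LOI / sample mass
Step 2: OM = 100 * 3.9 / 108.1
Step 3: OM = 3.6%

3.6


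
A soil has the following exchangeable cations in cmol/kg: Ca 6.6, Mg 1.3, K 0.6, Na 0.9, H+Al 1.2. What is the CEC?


Step 1: CEC = Ca + Mg + K + Na + (H+Al)
Step 2: CEC = 6.6 + 1.3 + 0.6 + 0.9 + 1.2
Step 3: CEC = 10.6 cmol/kg

10.6


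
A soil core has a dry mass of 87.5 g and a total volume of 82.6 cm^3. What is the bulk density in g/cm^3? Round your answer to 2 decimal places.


Step 1: Identify the formula: BD = dry mass / volume
Step 2: Substitute values: BD = 87.5 / 82.6
Step 3: BD = 1.06 g/cm^3

1.06


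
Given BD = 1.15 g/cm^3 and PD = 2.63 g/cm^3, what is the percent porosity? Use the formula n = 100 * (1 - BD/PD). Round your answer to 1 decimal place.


Step 1: Formula: n = 100 * (1 - BD / PD)
Step 2: n = 100 * (1 - 1.15 / 2.63)
Step 3: n = 100 * (1 - 0.43726)
Step 4: n = 56.3%

56.3


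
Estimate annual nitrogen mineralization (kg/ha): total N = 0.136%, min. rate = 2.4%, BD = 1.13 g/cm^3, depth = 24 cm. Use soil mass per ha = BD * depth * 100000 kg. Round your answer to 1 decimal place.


Step 1: Soil mass per ha = BD * depth * 100000 = 1.13 * 24 * 100000 = 2712000 kg
Step 2: Total N pool = soil mass * N%/100 = 2712000 * 0.136/100 = 3688.32 kg/ha
Step 3: N mineralized = N pool * rate%/100 = 3688.32 * 2.4/100 = 88.5 kg/ha/yr

88.5


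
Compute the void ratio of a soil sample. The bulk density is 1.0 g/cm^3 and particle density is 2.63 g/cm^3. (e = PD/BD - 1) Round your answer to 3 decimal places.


Step 1: e = PD / BD - 1
Step 2: e = 2.63 / 1.0 - 1
Step 3: e = 2.63 - 1
Step 4: e = 1.63

1.63


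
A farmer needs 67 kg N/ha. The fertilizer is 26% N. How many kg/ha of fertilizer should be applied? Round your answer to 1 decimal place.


Step 1: Fertilizer rate = target N / (N content / 100)
Step 2: Rate = 67 / (26 / 100)
Step 3: Rate = 67 / 0.26
Step 4: Rate = 257.7 kg/ha

257.7


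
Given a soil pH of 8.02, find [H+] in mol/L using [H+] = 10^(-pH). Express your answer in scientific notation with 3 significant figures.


Step 1: [H+] = 10^(-pH)
Step 2: [H+] = 10^(-8.02)
Step 3: [H+] = 9.55e-09 mol/L

9.55e-09


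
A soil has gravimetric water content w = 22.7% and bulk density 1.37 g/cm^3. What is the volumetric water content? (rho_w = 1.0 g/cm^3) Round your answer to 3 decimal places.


Step 1: theta = (w / 100) * BD / rho_w
Step 2: theta = (22.7 / 100) * 1.37 / 1.0
Step 3: theta = 0.227 * 1.37
Step 4: theta = 0.311

0.311


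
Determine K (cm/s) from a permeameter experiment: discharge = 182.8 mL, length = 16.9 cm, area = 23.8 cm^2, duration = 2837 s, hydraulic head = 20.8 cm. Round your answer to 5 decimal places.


Step 1: K = Q * L / (A * t * h)
Step 2: Numerator = 182.8 * 16.9 = 3089.32
Step 3: Denominator = 23.8 * 2837 * 20.8 = 1404428.48
Step 4: K = 3089.32 / 1404428.48 = 0.0022 cm/s

0.0022


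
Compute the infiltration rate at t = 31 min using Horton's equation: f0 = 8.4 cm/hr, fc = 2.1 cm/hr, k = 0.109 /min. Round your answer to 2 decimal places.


Step 1: f = fc + (f0 - fc) * exp(-k * t)
Step 2: exp(-0.109 * 31) = 0.034082
Step 3: f = 2.1 + (8.4 - 2.1) * 0.034082
Step 4: f = 2.1 + 6.3 * 0.034082
Step 5: f = 2.31 cm/hr

2.31


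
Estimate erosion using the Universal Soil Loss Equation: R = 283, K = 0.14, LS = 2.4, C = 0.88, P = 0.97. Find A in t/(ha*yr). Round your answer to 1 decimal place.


Step 1: A = R * K * LS * C * P
Step 2: R * K = 283 * 0.14 = 39.62
Step 3: (R*K) * LS = 39.62 * 2.4 = 95.088
Step 4: * C * P = 95.088 * 0.88 * 0.97 = 81.2
Step 5: A = 81.2 t/(ha*yr)

81.2


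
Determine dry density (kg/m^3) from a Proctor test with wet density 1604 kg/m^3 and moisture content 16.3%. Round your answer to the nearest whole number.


Step 1: Dry density = wet density / (1 + w/100)
Step 2: Dry density = 1604 / (1 + 16.3/100)
Step 3: Dry density = 1604 / 1.163
Step 4: Dry density = 1379 kg/m^3

1379


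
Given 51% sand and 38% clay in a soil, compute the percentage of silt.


Step 1: sand + silt + clay = 100%
Step 2: silt = 100 - sand - clay
Step 3: silt = 100 - 51 - 38
Step 4: silt = 11%

11


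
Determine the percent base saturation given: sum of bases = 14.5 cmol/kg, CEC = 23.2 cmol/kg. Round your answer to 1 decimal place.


Step 1: BS = 100 * (sum of bases) / CEC
Step 2: BS = 100 * 14.5 / 23.2
Step 3: BS = 62.5%

62.5


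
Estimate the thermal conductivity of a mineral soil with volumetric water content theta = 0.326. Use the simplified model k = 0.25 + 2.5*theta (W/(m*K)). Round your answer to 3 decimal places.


Step 1: k = 0.25 + 2.5 * theta
Step 2: k = 0.25 + 2.5 * 0.326
Step 3: k = 0.25 + 0.815
Step 4: k = 1.065 W/(m*K)

1.065


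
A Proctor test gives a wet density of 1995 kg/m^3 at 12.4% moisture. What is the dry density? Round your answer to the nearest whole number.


Step 1: Dry density = wet density / (1 + w/100)
Step 2: Dry density = 1995 / (1 + 12.4/100)
Step 3: Dry density = 1995 / 1.124
Step 4: Dry density = 1775 kg/m^3

1775


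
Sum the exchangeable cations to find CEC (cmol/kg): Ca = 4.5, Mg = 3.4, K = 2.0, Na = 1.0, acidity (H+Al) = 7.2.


Step 1: CEC = Ca + Mg + K + Na + (H+Al)
Step 2: CEC = 4.5 + 3.4 + 2.0 + 1.0 + 7.2
Step 3: CEC = 18.1 cmol/kg

18.1


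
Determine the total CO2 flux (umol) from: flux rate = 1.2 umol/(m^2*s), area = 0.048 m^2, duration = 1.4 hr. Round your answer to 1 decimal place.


Step 1: Convert time to seconds: 1.4 hr * 3600 = 5040.0 s
Step 2: Total = flux * area * time_s
Step 3: Total = 1.2 * 0.048 * 5040.0
Step 4: Total = 290.3 umol

290.3


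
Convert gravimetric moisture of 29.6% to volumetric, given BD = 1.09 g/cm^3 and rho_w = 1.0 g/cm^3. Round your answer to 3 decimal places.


Step 1: theta = (w / 100) * BD / rho_w
Step 2: theta = (29.6 / 100) * 1.09 / 1.0
Step 3: theta = 0.296 * 1.09
Step 4: theta = 0.323

0.323


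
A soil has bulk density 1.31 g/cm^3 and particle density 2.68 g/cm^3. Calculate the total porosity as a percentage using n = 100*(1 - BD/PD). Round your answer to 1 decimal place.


Step 1: Formula: n = 100 * (1 - BD / PD)
Step 2: n = 100 * (1 - 1.31 / 2.68)
Step 3: n = 100 * (1 - 0.48881)
Step 4: n = 51.1%

51.1


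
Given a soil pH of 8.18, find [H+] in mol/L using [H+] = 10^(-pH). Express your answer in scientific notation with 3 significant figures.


Step 1: [H+] = 10^(-pH)
Step 2: [H+] = 10^(-8.18)
Step 3: [H+] = 6.61e-09 mol/L

6.61e-09


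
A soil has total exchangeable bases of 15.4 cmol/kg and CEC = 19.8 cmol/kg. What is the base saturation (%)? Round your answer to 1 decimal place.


Step 1: BS = 100 * (sum of bases) / CEC
Step 2: BS = 100 * 15.4 / 19.8
Step 3: BS = 77.8%

77.8


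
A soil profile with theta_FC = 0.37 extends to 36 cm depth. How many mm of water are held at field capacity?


Step 1: Water (mm) = theta_FC * depth (cm) * 10
Step 2: Water = 0.37 * 36 * 10
Step 3: Water = 133.2 mm

133.2


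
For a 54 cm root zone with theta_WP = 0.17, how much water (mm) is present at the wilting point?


Step 1: Water (mm) = theta_WP * depth * 10
Step 2: Water = 0.17 * 54 * 10
Step 3: Water = 91.8 mm

91.8


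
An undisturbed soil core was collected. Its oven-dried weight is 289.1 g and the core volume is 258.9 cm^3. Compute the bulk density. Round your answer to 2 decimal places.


Step 1: Identify the formula: BD = dry mass / volume
Step 2: Substitute values: BD = 289.1 / 258.9
Step 3: BD = 1.12 g/cm^3

1.12


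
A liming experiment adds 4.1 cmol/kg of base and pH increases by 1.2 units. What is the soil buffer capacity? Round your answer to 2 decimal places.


Step 1: BC = change in base / change in pH
Step 2: BC = 4.1 / 1.2
Step 3: BC = 3.42 cmol/(kg*pH unit)

3.42


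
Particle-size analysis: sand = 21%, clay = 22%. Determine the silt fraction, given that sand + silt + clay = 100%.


Step 1: sand + silt + clay = 100%
Step 2: silt = 100 - sand - clay
Step 3: silt = 100 - 21 - 22
Step 4: silt = 57%

57


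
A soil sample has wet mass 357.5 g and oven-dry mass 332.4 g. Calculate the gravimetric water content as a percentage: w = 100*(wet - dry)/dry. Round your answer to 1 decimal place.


Step 1: Water mass = wet - dry = 357.5 - 332.4 = 25.1 g
Step 2: w = 100 * water mass / dry mass
Step 3: w = 100 * 25.1 / 332.4 = 7.6%

7.6


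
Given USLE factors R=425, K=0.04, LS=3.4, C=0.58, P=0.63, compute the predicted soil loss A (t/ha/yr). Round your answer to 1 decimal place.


Step 1: A = R * K * LS * C * P
Step 2: R * K = 425 * 0.04 = 17.0
Step 3: (R*K) * LS = 17.0 * 3.4 = 57.8
Step 4: * C * P = 57.8 * 0.58 * 0.63 = 21.1
Step 5: A = 21.1 t/(ha*yr)

21.1


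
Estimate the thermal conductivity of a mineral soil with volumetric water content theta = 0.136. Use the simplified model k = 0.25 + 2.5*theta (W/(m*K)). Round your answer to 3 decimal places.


Step 1: k = 0.25 + 2.5 * theta
Step 2: k = 0.25 + 2.5 * 0.136
Step 3: k = 0.25 + 0.34
Step 4: k = 0.59 W/(m*K)

0.59


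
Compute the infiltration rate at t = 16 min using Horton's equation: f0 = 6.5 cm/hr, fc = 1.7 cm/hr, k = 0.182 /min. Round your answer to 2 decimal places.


Step 1: f = fc + (f0 - fc) * exp(-k * t)
Step 2: exp(-0.182 * 16) = 0.054367
Step 3: f = 1.7 + (6.5 - 1.7) * 0.054367
Step 4: f = 1.7 + 4.8 * 0.054367
Step 5: f = 1.96 cm/hr

1.96


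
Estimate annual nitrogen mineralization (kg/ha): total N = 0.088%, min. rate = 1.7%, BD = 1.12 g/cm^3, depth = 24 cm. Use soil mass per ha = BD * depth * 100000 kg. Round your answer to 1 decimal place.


Step 1: Soil mass per ha = BD * depth * 100000 = 1.12 * 24 * 100000 = 2688000 kg
Step 2: Total N pool = soil mass * N%/100 = 2688000 * 0.088/100 = 2365.44 kg/ha
Step 3: N mineralized = N pool * rate%/100 = 2365.44 * 1.7/100 = 40.2 kg/ha/yr

40.2


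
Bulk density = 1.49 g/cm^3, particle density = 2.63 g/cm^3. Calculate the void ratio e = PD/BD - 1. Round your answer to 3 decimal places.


Step 1: e = PD / BD - 1
Step 2: e = 2.63 / 1.49 - 1
Step 3: e = 1.7651 - 1
Step 4: e = 0.765

0.765


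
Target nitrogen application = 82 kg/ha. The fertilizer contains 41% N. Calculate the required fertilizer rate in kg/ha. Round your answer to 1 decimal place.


Step 1: Fertilizer rate = target N / (N content / 100)
Step 2: Rate = 82 / (41 / 100)
Step 3: Rate = 82 / 0.41
Step 4: Rate = 200.0 kg/ha

200.0


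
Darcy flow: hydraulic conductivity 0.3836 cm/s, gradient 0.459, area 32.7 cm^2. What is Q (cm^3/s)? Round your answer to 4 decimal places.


Step 1: Apply Darcy's law: Q = K * i * A
Step 2: Q = 0.3836 * 0.459 * 32.7
Step 3: Q = 5.7576 cm^3/s

5.7576


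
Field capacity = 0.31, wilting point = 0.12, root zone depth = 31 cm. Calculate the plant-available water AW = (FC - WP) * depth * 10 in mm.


Step 1: Available water = (FC - WP) * depth * 10
Step 2: AW = (0.31 - 0.12) * 31 * 10
Step 3: AW = 0.19 * 31 * 10
Step 4: AW = 58.9 mm

58.9


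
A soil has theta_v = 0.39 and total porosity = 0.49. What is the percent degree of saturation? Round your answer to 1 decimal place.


Step 1: S = 100 * theta_v / n
Step 2: S = 100 * 0.39 / 0.49
Step 3: S = 79.6%

79.6


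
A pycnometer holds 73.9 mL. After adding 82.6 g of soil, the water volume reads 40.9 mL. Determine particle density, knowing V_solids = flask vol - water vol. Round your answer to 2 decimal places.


Step 1: Volume of solids = flask volume - water volume with soil
Step 2: V_solids = 73.9 - 40.9 = 33.0 mL
Step 3: Particle density = mass / V_solids = 82.6 / 33.0 = 2.5 g/cm^3

2.5


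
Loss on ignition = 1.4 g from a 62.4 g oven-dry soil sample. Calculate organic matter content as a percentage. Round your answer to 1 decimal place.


Step 1: OM% = 100 * LOI / sample mass
Step 2: OM = 100 * 1.4 / 62.4
Step 3: OM = 2.2%

2.2


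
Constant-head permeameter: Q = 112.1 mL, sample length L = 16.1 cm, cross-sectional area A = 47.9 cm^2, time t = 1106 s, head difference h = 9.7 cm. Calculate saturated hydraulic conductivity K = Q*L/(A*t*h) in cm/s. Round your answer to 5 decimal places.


Step 1: K = Q * L / (A * t * h)
Step 2: Numerator = 112.1 * 16.1 = 1804.81
Step 3: Denominator = 47.9 * 1106 * 9.7 = 513880.78
Step 4: K = 1804.81 / 513880.78 = 0.00351 cm/s

0.00351


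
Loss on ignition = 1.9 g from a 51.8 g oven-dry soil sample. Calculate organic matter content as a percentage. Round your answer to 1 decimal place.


Step 1: OM% = 100 * LOI / sample mass
Step 2: OM = 100 * 1.9 / 51.8
Step 3: OM = 3.7%

3.7


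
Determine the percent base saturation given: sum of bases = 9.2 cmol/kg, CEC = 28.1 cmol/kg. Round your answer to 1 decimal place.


Step 1: BS = 100 * (sum of bases) / CEC
Step 2: BS = 100 * 9.2 / 28.1
Step 3: BS = 32.7%

32.7


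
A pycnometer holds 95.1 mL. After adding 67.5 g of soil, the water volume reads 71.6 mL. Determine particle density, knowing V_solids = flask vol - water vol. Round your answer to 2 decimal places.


Step 1: Volume of solids = flask volume - water volume with soil
Step 2: V_solids = 95.1 - 71.6 = 23.5 mL
Step 3: Particle density = mass / V_solids = 67.5 / 23.5 = 2.87 g/cm^3

2.87


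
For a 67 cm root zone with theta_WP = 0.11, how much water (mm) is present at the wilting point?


Step 1: Water (mm) = theta_WP * depth * 10
Step 2: Water = 0.11 * 67 * 10
Step 3: Water = 73.7 mm

73.7


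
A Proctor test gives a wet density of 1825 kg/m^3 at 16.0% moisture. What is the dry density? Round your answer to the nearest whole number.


Step 1: Dry density = wet density / (1 + w/100)
Step 2: Dry density = 1825 / (1 + 16.0/100)
Step 3: Dry density = 1825 / 1.16
Step 4: Dry density = 1573 kg/m^3

1573


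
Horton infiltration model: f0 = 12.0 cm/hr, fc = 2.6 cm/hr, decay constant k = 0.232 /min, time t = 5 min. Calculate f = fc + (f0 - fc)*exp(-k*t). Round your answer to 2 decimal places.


Step 1: f = fc + (f0 - fc) * exp(-k * t)
Step 2: exp(-0.232 * 5) = 0.313486
Step 3: f = 2.6 + (12.0 - 2.6) * 0.313486
Step 4: f = 2.6 + 9.4 * 0.313486
Step 5: f = 5.55 cm/hr

5.55
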